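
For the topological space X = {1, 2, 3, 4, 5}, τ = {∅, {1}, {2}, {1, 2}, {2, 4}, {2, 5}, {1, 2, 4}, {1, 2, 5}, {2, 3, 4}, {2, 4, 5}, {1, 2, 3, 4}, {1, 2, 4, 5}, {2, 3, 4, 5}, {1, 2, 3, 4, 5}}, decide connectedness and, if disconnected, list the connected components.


(X, τ) is disconnected; components = [{1}, {2, 3, 4, 5}].

Find clopen sets (U ∈ τ with X ∖ U ∈ τ):
  U = ∅, X ∖ U = {1, 2, 3, 4, 5} — both open, so U is clopen.
  U = {1}, X ∖ U = {2, 3, 4, 5} — both open, so U is clopen.
  U = {2, 3, 4, 5}, X ∖ U = {1} — both open, so U is clopen.
  U = {1, 2, 3, 4, 5}, X ∖ U = ∅ — both open, so U is clopen.
Nontrivial clopen(s) exist: e.g. {2, 3, 4, 5}. So (X, τ) is disconnected.
Compute connected components by grouping points that agree on all clopens:
  component: {1}
  component: {2, 3, 4, 5}


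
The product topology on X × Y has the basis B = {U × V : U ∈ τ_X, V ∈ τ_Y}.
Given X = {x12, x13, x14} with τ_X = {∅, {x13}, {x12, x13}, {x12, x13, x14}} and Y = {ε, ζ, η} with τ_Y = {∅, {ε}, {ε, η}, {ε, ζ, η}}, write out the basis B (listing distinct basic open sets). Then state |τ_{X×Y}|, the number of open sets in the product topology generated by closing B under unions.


Basis B = {∅ × ∅, {x13} × {ε}, {x12, x13} × {ε}, {x13} × {ε, η}, {x12, x13, x14} × {ε}, {x13} × {ε, ζ, η}, {x12, x13} × {ε, η}, {x12, x13} × {ε, ζ, η}, {x12, x13, x14} × {ε, η}, {x12, x13, x14} × {ε, ζ, η}}; |τ_{X×Y}| = 20.

Enumerate products U × V with U ∈ τ_X, V ∈ τ_Y (deduplicated):
  ∅ × ∅ = {} (∅)
  {x13} × {ε} = {(x13,ε)}
  {x12, x13} × {ε} = {(x12,ε), (x13,ε)}
  {x13} × {ε, η} = {(x13,ε), (x13,η)}
  {x12, x13, x14} × {ε} = {(x12,ε), (x13,ε), (x14,ε)}
  {x13} × {ε, ζ, η} = {(x13,ε), (x13,ζ), (x13,η)}
  {x12, x13} × {ε, η} = {(x12,ε), (x12,η), (x13,ε), (x13,η)}
  {x12, x13} × {ε, ζ, η} = {(x12,ε), (x12,ζ), (x12,η), (x13,ε), (x13,ζ), (x13,η)}
  {x12, x13, x14} × {ε, η} = {(x12,ε), (x12,η), (x13,ε), (x13,η), (x14,ε), (x14,η)}
  {x12, x13, x14} × {ε, ζ, η} = {(x12,ε), (x12,ζ), (x12,η), (x13,ε), (x13,ζ), (x13,η), (x14,ε), (x14,ζ), (x14,η)}
These 10 distinct sets form the basis B.
Close under arbitrary unions to get τ_{X×Y}; counting gives |τ_{X×Y}| = 20.


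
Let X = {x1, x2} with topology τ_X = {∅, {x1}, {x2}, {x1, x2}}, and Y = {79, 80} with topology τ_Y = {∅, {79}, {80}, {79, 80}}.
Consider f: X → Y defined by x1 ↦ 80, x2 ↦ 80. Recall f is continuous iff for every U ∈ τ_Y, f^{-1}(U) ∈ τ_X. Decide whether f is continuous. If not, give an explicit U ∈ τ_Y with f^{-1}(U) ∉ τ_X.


f IS continuous.

Compute f^{-1}(U) for each U ∈ τ_Y:
  U = ∅: f^{-1}(U) = ∅ ∈ τ_X ✓.
  U = {79}: f^{-1}(U) = ∅ ∈ τ_X ✓.
  U = {80}: f^{-1}(U) = {x1, x2} ∈ τ_X ✓.
  U = {79, 80}: f^{-1}(U) = {x1, x2} ∈ τ_X ✓.
Every preimage lies in τ_X, so f IS continuous.


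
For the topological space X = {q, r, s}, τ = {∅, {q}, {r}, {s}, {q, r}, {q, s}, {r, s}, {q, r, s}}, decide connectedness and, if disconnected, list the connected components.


(X, τ) is disconnected; components = [{q}, {r}, {s}].

Find clopen sets (U ∈ τ with X ∖ U ∈ τ):
  U = ∅, X ∖ U = {q, r, s} — both open, so U is clopen.
  U = {q}, X ∖ U = {r, s} — both open, so U is clopen.
  U = {r}, X ∖ U = {q, s} — both open, so U is clopen.
  U = {s}, X ∖ U = {q, r} — both open, so U is clopen.
  U = {q, r}, X ∖ U = {s} — both open, so U is clopen.
  U = {q, s}, X ∖ U = {r} — both open, so U is clopen.
  U = {r, s}, X ∖ U = {q} — both open, so U is clopen.
  U = {q, r, s}, X ∖ U = ∅ — both open, so U is clopen.
Nontrivial clopen(s) exist: e.g. {q}. So (X, τ) is disconnected.
Compute connected components by grouping points that agree on all clopens:
  component: {q}
  component: {r}
  component: {s}


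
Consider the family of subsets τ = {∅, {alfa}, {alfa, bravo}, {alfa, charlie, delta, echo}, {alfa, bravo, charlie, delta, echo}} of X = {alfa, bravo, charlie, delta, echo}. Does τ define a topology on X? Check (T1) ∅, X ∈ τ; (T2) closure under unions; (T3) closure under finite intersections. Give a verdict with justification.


τ IS a topology on X.

Axiom (T1): ∅ ∈ τ? Yes; X ∈ τ? Yes.
Axiom (T2/T3): check pairwise unions and intersections of members of τ.
All pairwise intersections and unions checked — each lies in τ. Therefore τ satisfies (T1), (T2), (T3): it IS a topology on X.


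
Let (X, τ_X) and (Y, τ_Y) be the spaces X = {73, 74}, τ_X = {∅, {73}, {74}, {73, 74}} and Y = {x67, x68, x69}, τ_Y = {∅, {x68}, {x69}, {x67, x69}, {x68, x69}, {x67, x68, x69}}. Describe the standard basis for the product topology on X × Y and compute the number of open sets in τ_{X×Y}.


Basis B = {∅ × ∅, {73} × {x68}, {73} × {x69}, {74} × {x68}, {74} × {x69}, {73} × {x67, x69}, {73} × {x68, x69}, {73, 74} × {x68}, {73, 74} × {x69}, {74} × {x67, x69}, {74} × {x68, x69}, {73} × {x67, x68, x69}, {74} × {x67, x68, x69}, {73, 74} × {x67, x69}, {73, 74} × {x68, x69}, {73, 74} × {x67, x68, x69}}; |τ_{X×Y}| = 36.

Enumerate products U × V with U ∈ τ_X, V ∈ τ_Y (deduplicated):
  ∅ × ∅ = {} (∅)
  {73} × {x68} = {(73,x68)}
  {73} × {x69} = {(73,x69)}
  {74} × {x68} = {(74,x68)}
  {74} × {x69} = {(74,x69)}
  {73} × {x67, x69} = {(73,x67), (73,x69)}
  {73} × {x68, x69} = {(73,x68), (73,x69)}
  {73, 74} × {x68} = {(73,x68), (74,x68)}
  {73, 74} × {x69} = {(73,x69), (74,x69)}
  {74} × {x67, x69} = {(74,x67), (74,x69)}
  {74} × {x68, x69} = {(74,x68), (74,x69)}
  {73} × {x67, x68, x69} = {(73,x67), (73,x68), (73,x69)}
  {74} × {x67, x68, x69} = {(74,x67), (74,x68), (74,x69)}
  {73, 74} × {x67, x69} = {(73,x67), (73,x69), (74,x67), (74,x69)}
  {73, 74} × {x68, x69} = {(73,x68), (73,x69), (74,x68), (74,x69)}
  {73, 74} × {x67, x68, x69} = {(73,x67), (73,x68), (73,x69), (74,x67), (74,x68), (74,x69)}
These 16 distinct sets form the basis B.
Close under arbitrary unions to get τ_{X×Y}; counting gives |τ_{X×Y}| = 36.


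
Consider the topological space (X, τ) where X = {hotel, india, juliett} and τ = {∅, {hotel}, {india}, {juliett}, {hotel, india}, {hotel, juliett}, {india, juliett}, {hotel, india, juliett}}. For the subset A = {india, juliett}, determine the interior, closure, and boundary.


int(A) = {india, juliett}, cl(A) = {india, juliett}, ∂A = ∅.

Closed sets in (X, τ) are complements of opens:
  closed(X, τ) = {∅, {hotel}, {india}, {juliett}, {hotel, india}, {hotel, juliett}, {india, juliett}, {hotel, india, juliett}}.
int(A) = ⋃ {U ∈ τ : U ⊆ A}. Opens contained in A: ∅, {india}, {juliett}, {india, juliett}.
Taking the union of these: int(A) = {india, juliett}.
cl(A) = ⋂ {C closed : A ⊆ C}. Closed sets containing A: {india, juliett}, {hotel, india, juliett}.
Intersecting these: cl(A) = {india, juliett}.
∂A = cl(A) ∖ int(A) = {india, juliett} ∖ {india, juliett} = ∅.


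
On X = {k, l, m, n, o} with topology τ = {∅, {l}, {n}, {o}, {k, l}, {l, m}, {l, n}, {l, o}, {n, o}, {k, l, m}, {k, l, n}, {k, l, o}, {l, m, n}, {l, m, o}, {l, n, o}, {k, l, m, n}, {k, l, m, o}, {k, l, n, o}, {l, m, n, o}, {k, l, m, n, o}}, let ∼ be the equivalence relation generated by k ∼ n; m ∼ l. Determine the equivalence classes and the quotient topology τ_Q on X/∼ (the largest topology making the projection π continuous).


X/∼ = {[k=n], [l=m], [o]}; |τ_Q| = 6.

Equivalence classes: [k=n], [l=m], [o].
Quotient map π: X → X/∼ sends k ↦ [k=n], l ↦ [l=m], m ↦ [l=m], n ↦ [k=n], o ↦ [o].
For each subset V ⊆ X/∼, compute π^{-1}(V) ⊆ X and check whether π^{-1}(V) ∈ τ. V is open in τ_Q iff π^{-1}(V) ∈ τ.
  V = {}: π^{-1}(V) = ∅ ∈ τ ✓.
  V = {[k=n]}: π^{-1}(V) = {k, n} ∉ τ ✗.
  V = {[l=m]}: π^{-1}(V) = {l, m} ∈ τ ✓.
  V = {[k=n], [l=m]}: π^{-1}(V) = {k, l, m, n} ∈ τ ✓.
  V = {[o]}: π^{-1}(V) = {o} ∈ τ ✓.
  V = {[k=n], [o]}: π^{-1}(V) = {k, n, o} ∉ τ ✗.
  V = {[l=m], [o]}: π^{-1}(V) = {l, m, o} ∈ τ ✓.
  V = {[k=n], [l=m], [o]}: π^{-1}(V) = {k, l, m, n, o} ∈ τ ✓.
Open sets in the quotient: τ_Q = {{}, {[l=m]}, {[k=n], [l=m]}, {[o]}, {[l=m], [o]}, {[k=n], [l=m], [o]}} (6 elements).


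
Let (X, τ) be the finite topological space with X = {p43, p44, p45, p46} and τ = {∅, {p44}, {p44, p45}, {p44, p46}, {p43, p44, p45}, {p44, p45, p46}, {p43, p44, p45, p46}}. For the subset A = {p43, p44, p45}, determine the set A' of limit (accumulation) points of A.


A' = {p43, p45, p46}

For each x ∈ X, list the open sets U ∈ τ with x ∈ U, then check whether U ∩ (A ∖ {x}) ≠ ∅ for every such U.
  x = p43: opens ∋ x are {p43, p44, p45}, {p43, p44, p45, p46}; each meets A ∖ {p43}, so x IS a limit point.
  x = p44: open {p44} ∋ x has {p44} ∩ (A ∖ {p44}) = ∅, so x is NOT a limit point.
  x = p45: opens ∋ x are {p44, p45}, {p43, p44, p45}, {p44, p45, p46}, {p43, p44, p45, p46}; each meets A ∖ {p45}, so x IS a limit point.
  x = p46: opens ∋ x are {p44, p46}, {p44, p45, p46}, {p43, p44, p45, p46}; each meets A ∖ {p46}, so x IS a limit point.
Collecting: A' = {p43, p45, p46}.


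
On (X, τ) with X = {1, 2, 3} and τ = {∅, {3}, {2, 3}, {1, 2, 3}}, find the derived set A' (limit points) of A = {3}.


A' = {1, 2}

For each x ∈ X, list the open sets U ∈ τ with x ∈ U, then check whether U ∩ (A ∖ {x}) ≠ ∅ for every such U.
  x = 1: opens ∋ x are {1, 2, 3}; each meets A ∖ {1}, so x IS a limit point.
  x = 2: opens ∋ x are {2, 3}, {1, 2, 3}; each meets A ∖ {2}, so x IS a limit point.
  x = 3: open {3} ∋ x has {3} ∩ (A ∖ {3}) = ∅, so x is NOT a limit point.
Collecting: A' = {1, 2}.


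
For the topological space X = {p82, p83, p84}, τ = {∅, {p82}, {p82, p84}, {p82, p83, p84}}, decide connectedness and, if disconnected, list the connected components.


(X, τ) is connected.

Find clopen sets (U ∈ τ with X ∖ U ∈ τ):
  U = ∅, X ∖ U = {p82, p83, p84} — both open, so U is clopen.
  U = {p82, p83, p84}, X ∖ U = ∅ — both open, so U is clopen.
Only trivial clopens (∅ and X) exist, so (X, τ) is connected.
Compute connected components by grouping points that agree on all clopens:
  component: {p82, p83, p84}


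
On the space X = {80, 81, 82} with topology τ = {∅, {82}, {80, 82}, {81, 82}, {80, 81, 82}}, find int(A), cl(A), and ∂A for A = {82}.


int(A) = {82}, cl(A) = {80, 81, 82}, ∂A = {80, 81}.

Closed sets in (X, τ) are complements of opens:
  closed(X, τ) = {∅, {80}, {81}, {80, 81}, {80, 81, 82}}.
int(A) = ⋃ {U ∈ τ : U ⊆ A}. Opens contained in A: ∅, {82}.
Taking the union of these: int(A) = {82}.
cl(A) = ⋂ {C closed : A ⊆ C}. Closed sets containing A: {80, 81, 82}.
Intersecting these: cl(A) = {80, 81, 82}.
∂A = cl(A) ∖ int(A) = {80, 81, 82} ∖ {82} = {80, 81}.


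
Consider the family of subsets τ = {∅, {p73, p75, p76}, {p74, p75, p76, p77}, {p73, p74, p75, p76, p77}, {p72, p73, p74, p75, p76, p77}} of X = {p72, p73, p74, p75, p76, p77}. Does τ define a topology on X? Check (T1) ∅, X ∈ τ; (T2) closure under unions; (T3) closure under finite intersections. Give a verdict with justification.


τ is NOT a topology on X.

Axiom (T1): ∅ ∈ τ? Yes; X ∈ τ? Yes.
Axiom (T2/T3): check pairwise unions and intersections of members of τ.
Counterexample for (T3): {p73, p75, p76} ∩ {p74, p75, p76, p77} = {p75, p76} ∉ τ. Therefore τ is NOT a topology.


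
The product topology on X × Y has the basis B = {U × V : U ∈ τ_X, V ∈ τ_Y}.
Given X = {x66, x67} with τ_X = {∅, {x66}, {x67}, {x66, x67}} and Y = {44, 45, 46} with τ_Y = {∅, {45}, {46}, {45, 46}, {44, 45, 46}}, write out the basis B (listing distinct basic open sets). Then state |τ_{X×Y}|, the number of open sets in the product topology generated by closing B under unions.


Basis B = {∅ × ∅, {x66} × {45}, {x66} × {46}, {x67} × {45}, {x67} × {46}, {x66} × {45, 46}, {x66, x67} × {45}, {x66, x67} × {46}, {x67} × {45, 46}, {x66} × {44, 45, 46}, {x67} × {44, 45, 46}, {x66, x67} × {45, 46}, {x66, x67} × {44, 45, 46}}; |τ_{X×Y}| = 25.

Enumerate products U × V with U ∈ τ_X, V ∈ τ_Y (deduplicated):
  ∅ × ∅ = {} (∅)
  {x66} × {45} = {(x66,45)}
  {x66} × {46} = {(x66,46)}
  {x67} × {45} = {(x67,45)}
  {x67} × {46} = {(x67,46)}
  {x66} × {45, 46} = {(x66,45), (x66,46)}
  {x66, x67} × {45} = {(x66,45), (x67,45)}
  {x66, x67} × {46} = {(x66,46), (x67,46)}
  {x67} × {45, 46} = {(x67,45), (x67,46)}
  {x66} × {44, 45, 46} = {(x66,44), (x66,45), (x66,46)}
  {x67} × {44, 45, 46} = {(x67,44), (x67,45), (x67,46)}
  {x66, x67} × {45, 46} = {(x66,45), (x66,46), (x67,45), (x67,46)}
  {x66, x67} × {44, 45, 46} = {(x66,44), (x66,45), (x66,46), (x67,44), (x67,45), (x67,46)}
These 13 distinct sets form the basis B.
Close under arbitrary unions to get τ_{X×Y}; counting gives |τ_{X×Y}| = 25.


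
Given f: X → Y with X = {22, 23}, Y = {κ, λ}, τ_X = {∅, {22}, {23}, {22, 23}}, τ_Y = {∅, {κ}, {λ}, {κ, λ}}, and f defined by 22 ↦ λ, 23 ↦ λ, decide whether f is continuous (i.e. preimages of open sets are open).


f IS continuous.

Compute f^{-1}(U) for each U ∈ τ_Y:
  U = ∅: f^{-1}(U) = ∅ ∈ τ_X ✓.
  U = {κ}: f^{-1}(U) = ∅ ∈ τ_X ✓.
  U = {λ}: f^{-1}(U) = {22, 23} ∈ τ_X ✓.
  U = {κ, λ}: f^{-1}(U) = {22, 23} ∈ τ_X ✓.
Every preimage lies in τ_X, so f IS continuous.


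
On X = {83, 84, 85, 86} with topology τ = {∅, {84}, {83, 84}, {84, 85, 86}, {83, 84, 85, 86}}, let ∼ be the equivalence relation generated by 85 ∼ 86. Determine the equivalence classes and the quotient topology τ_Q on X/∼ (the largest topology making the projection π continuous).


X/∼ = {[83], [84], [85=86]}; |τ_Q| = 5.

Equivalence classes: [83], [84], [85=86].
Quotient map π: X → X/∼ sends 83 ↦ [83], 84 ↦ [84], 85 ↦ [85=86], 86 ↦ [85=86].
For each subset V ⊆ X/∼, compute π^{-1}(V) ⊆ X and check whether π^{-1}(V) ∈ τ. V is open in τ_Q iff π^{-1}(V) ∈ τ.
  V = {}: π^{-1}(V) = ∅ ∈ τ ✓.
  V = {[83]}: π^{-1}(V) = {83} ∉ τ ✗.
  V = {[84]}: π^{-1}(V) = {84} ∈ τ ✓.
  V = {[83], [84]}: π^{-1}(V) = {83, 84} ∈ τ ✓.
  V = {[85=86]}: π^{-1}(V) = {85, 86} ∉ τ ✗.
  V = {[83], [85=86]}: π^{-1}(V) = {83, 85, 86} ∉ τ ✗.
  V = {[84], [85=86]}: π^{-1}(V) = {84, 85, 86} ∈ τ ✓.
  V = {[83], [84], [85=86]}: π^{-1}(V) = {83, 84, 85, 86} ∈ τ ✓.
Open sets in the quotient: τ_Q = {{}, {[84]}, {[83], [84]}, {[84], [85=86]}, {[83], [84], [85=86]}} (5 elements).


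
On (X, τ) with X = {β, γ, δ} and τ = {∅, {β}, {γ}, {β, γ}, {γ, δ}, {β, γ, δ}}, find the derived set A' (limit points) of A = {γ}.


A' = {δ}

For each x ∈ X, list the open sets U ∈ τ with x ∈ U, then check whether U ∩ (A ∖ {x}) ≠ ∅ for every such U.
  x = β: open {β} ∋ x has {β} ∩ (A ∖ {β}) = ∅, so x is NOT a limit point.
  x = γ: open {γ} ∋ x has {γ} ∩ (A ∖ {γ}) = ∅, so x is NOT a limit point.
  x = δ: opens ∋ x are {γ, δ}, {β, γ, δ}; each meets A ∖ {δ}, so x IS a limit point.
Collecting: A' = {δ}.


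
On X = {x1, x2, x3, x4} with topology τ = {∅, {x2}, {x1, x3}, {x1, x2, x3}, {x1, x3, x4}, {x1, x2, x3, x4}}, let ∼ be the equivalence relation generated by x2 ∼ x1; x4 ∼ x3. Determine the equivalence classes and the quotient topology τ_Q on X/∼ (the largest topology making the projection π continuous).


X/∼ = {[x1=x2], [x3=x4]}; |τ_Q| = 2.

Equivalence classes: [x1=x2], [x3=x4].
Quotient map π: X → X/∼ sends x1 ↦ [x1=x2], x2 ↦ [x1=x2], x3 ↦ [x3=x4], x4 ↦ [x3=x4].
For each subset V ⊆ X/∼, compute π^{-1}(V) ⊆ X and check whether π^{-1}(V) ∈ τ. V is open in τ_Q iff π^{-1}(V) ∈ τ.
  V = {}: π^{-1}(V) = ∅ ∈ τ ✓.
  V = {[x1=x2]}: π^{-1}(V) = {x1, x2} ∉ τ ✗.
  V = {[x3=x4]}: π^{-1}(V) = {x3, x4} ∉ τ ✗.
  V = {[x1=x2], [x3=x4]}: π^{-1}(V) = {x1, x2, x3, x4} ∈ τ ✓.
Open sets in the quotient: τ_Q = {{}, {[x1=x2], [x3=x4]}} (2 elements).


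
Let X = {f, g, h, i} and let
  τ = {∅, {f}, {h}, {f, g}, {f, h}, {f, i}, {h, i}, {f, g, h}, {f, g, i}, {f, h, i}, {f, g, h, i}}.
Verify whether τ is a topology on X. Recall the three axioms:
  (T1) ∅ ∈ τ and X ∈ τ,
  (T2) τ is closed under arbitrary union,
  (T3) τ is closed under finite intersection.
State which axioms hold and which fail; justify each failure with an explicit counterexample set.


τ is NOT a topology on X.

Axiom (T1): ∅ ∈ τ? Yes; X ∈ τ? Yes.
Axiom (T2/T3): check pairwise unions and intersections of members of τ.
Counterexample for (T3): {f, i} ∩ {h, i} = {i} ∉ τ. Therefore τ is NOT a topology.


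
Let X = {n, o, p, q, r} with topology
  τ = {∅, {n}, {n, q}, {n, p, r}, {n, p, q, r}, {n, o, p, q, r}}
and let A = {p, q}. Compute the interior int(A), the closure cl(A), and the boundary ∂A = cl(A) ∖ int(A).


int(A) = ∅, cl(A) = {o, p, q, r}, ∂A = {o, p, q, r}.

Closed sets in (X, τ) are complements of opens:
  closed(X, τ) = {∅, {o}, {o, q}, {o, p, r}, {o, p, q, r}, {n, o, p, q, r}}.
int(A) = ⋃ {U ∈ τ : U ⊆ A}. Opens contained in A: ∅.
Taking the union of these: int(A) = ∅.
cl(A) = ⋂ {C closed : A ⊆ C}. Closed sets containing A: {o, p, q, r}, {n, o, p, q, r}.
Intersecting these: cl(A) = {o, p, q, r}.
∂A = cl(A) ∖ int(A) = {o, p, q, r} ∖ ∅ = {o, p, q, r}.


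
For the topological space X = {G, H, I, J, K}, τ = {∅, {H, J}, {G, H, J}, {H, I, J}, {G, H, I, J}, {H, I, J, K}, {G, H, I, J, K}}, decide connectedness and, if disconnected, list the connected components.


(X, τ) is connected.

Find clopen sets (U ∈ τ with X ∖ U ∈ τ):
  U = ∅, X ∖ U = {G, H, I, J, K} — both open, so U is clopen.
  U = {G, H, I, J, K}, X ∖ U = ∅ — both open, so U is clopen.
Only trivial clopens (∅ and X) exist, so (X, τ) is connected.
Compute connected components by grouping points that agree on all clopens:
  component: {G, H, I, J, K}


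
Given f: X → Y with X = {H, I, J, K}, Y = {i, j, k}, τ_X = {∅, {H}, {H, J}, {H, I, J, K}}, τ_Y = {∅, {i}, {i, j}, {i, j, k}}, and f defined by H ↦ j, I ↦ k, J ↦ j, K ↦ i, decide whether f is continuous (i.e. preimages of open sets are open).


f is NOT continuous.

Compute f^{-1}(U) for each U ∈ τ_Y:
  U = ∅: f^{-1}(U) = ∅ ∈ τ_X ✓.
  U = {i}: f^{-1}(U) = {K} ∉ τ_X ✗.
  U = {i, j}: f^{-1}(U) = {H, J, K} ∉ τ_X ✗.
  U = {i, j, k}: f^{-1}(U) = {H, I, J, K} ∈ τ_X ✓.
Found U = {i} with f^{-1}(U) = {K} not in τ_X. Therefore f is NOT continuous.


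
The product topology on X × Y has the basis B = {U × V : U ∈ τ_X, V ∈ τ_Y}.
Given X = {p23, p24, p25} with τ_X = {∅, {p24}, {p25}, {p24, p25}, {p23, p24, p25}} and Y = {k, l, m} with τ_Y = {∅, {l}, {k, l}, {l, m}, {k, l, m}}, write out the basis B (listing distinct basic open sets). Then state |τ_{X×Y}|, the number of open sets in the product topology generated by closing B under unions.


Basis B = {∅ × ∅, {p24} × {l}, {p25} × {l}, {p24} × {k, l}, {p24} × {l, m}, {p24, p25} × {l}, {p25} × {k, l}, {p25} × {l, m}, {p23, p24, p25} × {l}, {p24} × {k, l, m}, {p25} × {k, l, m}, {p24, p25} × {k, l}, {p24, p25} × {l, m}, {p23, p24, p25} × {k, l}, {p23, p24, p25} × {l, m}, {p24, p25} × {k, l, m}, {p23, p24, p25} × {k, l, m}}; |τ_{X×Y}| = 50.

Enumerate products U × V with U ∈ τ_X, V ∈ τ_Y (deduplicated):
  ∅ × ∅ = {} (∅)
  {p24} × {l} = {(p24,l)}
  {p25} × {l} = {(p25,l)}
  {p24} × {k, l} = {(p24,k), (p24,l)}
  {p24} × {l, m} = {(p24,l), (p24,m)}
  {p24, p25} × {l} = {(p24,l), (p25,l)}
  {p25} × {k, l} = {(p25,k), (p25,l)}
  {p25} × {l, m} = {(p25,l), (p25,m)}
  {p23, p24, p25} × {l} = {(p23,l), (p24,l), (p25,l)}
  {p24} × {k, l, m} = {(p24,k), (p24,l), (p24,m)}
  {p25} × {k, l, m} = {(p25,k), (p25,l), (p25,m)}
  {p24, p25} × {k, l} = {(p24,k), (p24,l), (p25,k), (p25,l)}
  {p24, p25} × {l, m} = {(p24,l), (p24,m), (p25,l), (p25,m)}
  {p23, p24, p25} × {k, l} = {(p23,k), (p23,l), (p24,k), (p24,l), (p25,k), (p25,l)}
  {p23, p24, p25} × {l, m} = {(p23,l), (p23,m), (p24,l), (p24,m), (p25,l), (p25,m)}
  {p24, p25} × {k, l, m} = {(p24,k), (p24,l), (p24,m), (p25,k), (p25,l), (p25,m)}
  {p23, p24, p25} × {k, l, m} = {(p23,k), (p23,l), (p23,m), (p24,k), (p24,l), (p24,m), (p25,k), (p25,l), (p25,m)}
These 17 distinct sets form the basis B.
Close under arbitrary unions to get τ_{X×Y}; counting gives |τ_{X×Y}| = 50.


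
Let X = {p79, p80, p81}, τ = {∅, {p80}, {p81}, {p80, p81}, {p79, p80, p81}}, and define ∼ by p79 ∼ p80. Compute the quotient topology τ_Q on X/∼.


X/∼ = {[p79=p80], [p81]}; |τ_Q| = 3.

Equivalence classes: [p79=p80], [p81].
Quotient map π: X → X/∼ sends p79 ↦ [p79=p80], p80 ↦ [p79=p80], p81 ↦ [p81].
For each subset V ⊆ X/∼, compute π^{-1}(V) ⊆ X and check whether π^{-1}(V) ∈ τ. V is open in τ_Q iff π^{-1}(V) ∈ τ.
  V = {}: π^{-1}(V) = ∅ ∈ τ ✓.
  V = {[p79=p80]}: π^{-1}(V) = {p79, p80} ∉ τ ✗.
  V = {[p81]}: π^{-1}(V) = {p81} ∈ τ ✓.
  V = {[p79=p80], [p81]}: π^{-1}(V) = {p79, p80, p81} ∈ τ ✓.
Open sets in the quotient: τ_Q = {{}, {[p81]}, {[p79=p80], [p81]}} (3 elements).


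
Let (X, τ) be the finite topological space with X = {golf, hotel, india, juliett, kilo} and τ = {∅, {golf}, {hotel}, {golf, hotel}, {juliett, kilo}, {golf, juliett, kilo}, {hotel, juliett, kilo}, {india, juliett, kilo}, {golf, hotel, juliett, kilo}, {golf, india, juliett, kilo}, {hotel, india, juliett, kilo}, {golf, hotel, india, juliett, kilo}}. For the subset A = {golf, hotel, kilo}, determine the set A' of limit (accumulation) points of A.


A' = {india, juliett}

For each x ∈ X, list the open sets U ∈ τ with x ∈ U, then check whether U ∩ (A ∖ {x}) ≠ ∅ for every such U.
  x = golf: open {golf} ∋ x has {golf} ∩ (A ∖ {golf}) = ∅, so x is NOT a limit point.
  x = hotel: open {hotel} ∋ x has {hotel} ∩ (A ∖ {hotel}) = ∅, so x is NOT a limit point.
  x = india: opens ∋ x are {india, juliett, kilo}, {golf, india, juliett, kilo}, {hotel, india, juliett, kilo}, {golf, hotel, india, juliett, kilo}; each meets A ∖ {india}, so x IS a limit point.
  x = juliett: opens ∋ x are {juliett, kilo}, {golf, juliett, kilo}, {hotel, juliett, kilo}, {india, juliett, kilo}, {golf, hotel, juliett, kilo}, {golf, india, juliett, kilo}, {hotel, india, juliett, kilo}, {golf, hotel, india, juliett, kilo}; each meets A ∖ {juliett}, so x IS a limit point.
  x = kilo: open {juliett, kilo} ∋ x has {juliett, kilo} ∩ (A ∖ {kilo}) = ∅, so x is NOT a limit point.
Collecting: A' = {india, juliett}.


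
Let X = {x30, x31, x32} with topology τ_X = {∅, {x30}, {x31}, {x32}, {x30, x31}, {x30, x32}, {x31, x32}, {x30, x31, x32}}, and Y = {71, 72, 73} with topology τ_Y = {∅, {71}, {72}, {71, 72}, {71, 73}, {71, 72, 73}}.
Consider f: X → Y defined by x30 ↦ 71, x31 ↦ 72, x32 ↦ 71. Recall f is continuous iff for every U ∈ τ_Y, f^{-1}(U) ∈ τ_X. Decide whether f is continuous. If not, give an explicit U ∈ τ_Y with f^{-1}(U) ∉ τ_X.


f IS continuous.

Compute f^{-1}(U) for each U ∈ τ_Y:
  U = ∅: f^{-1}(U) = ∅ ∈ τ_X ✓.
  U = {71}: f^{-1}(U) = {x30, x32} ∈ τ_X ✓.
  U = {72}: f^{-1}(U) = {x31} ∈ τ_X ✓.
  U = {71, 72}: f^{-1}(U) = {x30, x31, x32} ∈ τ_X ✓.
  U = {71, 73}: f^{-1}(U) = {x30, x32} ∈ τ_X ✓.
  U = {71, 72, 73}: f^{-1}(U) = {x30, x31, x32} ∈ τ_X ✓.
Every preimage lies in τ_X, so f IS continuous.


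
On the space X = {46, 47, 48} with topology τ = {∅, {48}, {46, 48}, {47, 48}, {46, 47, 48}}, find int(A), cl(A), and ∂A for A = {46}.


int(A) = ∅, cl(A) = {46}, ∂A = {46}.

Closed sets in (X, τ) are complements of opens:
  closed(X, τ) = {∅, {46}, {47}, {46, 47}, {46, 47, 48}}.
int(A) = ⋃ {U ∈ τ : U ⊆ A}. Opens contained in A: ∅.
Taking the union of these: int(A) = ∅.
cl(A) = ⋂ {C closed : A ⊆ C}. Closed sets containing A: {46}, {46, 47}, {46, 47, 48}.
Intersecting these: cl(A) = {46}.
∂A = cl(A) ∖ int(A) = {46} ∖ ∅ = {46}.


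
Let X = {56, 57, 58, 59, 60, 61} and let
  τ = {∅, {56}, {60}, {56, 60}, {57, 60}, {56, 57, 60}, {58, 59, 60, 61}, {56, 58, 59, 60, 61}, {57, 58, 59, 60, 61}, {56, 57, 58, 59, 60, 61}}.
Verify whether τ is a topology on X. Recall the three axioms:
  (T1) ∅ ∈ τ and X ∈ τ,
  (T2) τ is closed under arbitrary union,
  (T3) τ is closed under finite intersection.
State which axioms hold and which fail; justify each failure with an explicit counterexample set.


τ IS a topology on X.

Axiom (T1): ∅ ∈ τ? Yes; X ∈ τ? Yes.
Axiom (T2/T3): check pairwise unions and intersections of members of τ.
All pairwise intersections and unions checked — each lies in τ. Therefore τ satisfies (T1), (T2), (T3): it IS a topology on X.


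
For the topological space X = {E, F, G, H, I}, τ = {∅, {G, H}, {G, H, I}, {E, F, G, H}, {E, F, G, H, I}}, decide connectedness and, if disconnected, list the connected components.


(X, τ) is connected.

Find clopen sets (U ∈ τ with X ∖ U ∈ τ):
  U = ∅, X ∖ U = {E, F, G, H, I} — both open, so U is clopen.
  U = {E, F, G, H, I}, X ∖ U = ∅ — both open, so U is clopen.
Only trivial clopens (∅ and X) exist, so (X, τ) is connected.
Compute connected components by grouping points that agree on all clopens:
  component: {E, F, G, H, I}


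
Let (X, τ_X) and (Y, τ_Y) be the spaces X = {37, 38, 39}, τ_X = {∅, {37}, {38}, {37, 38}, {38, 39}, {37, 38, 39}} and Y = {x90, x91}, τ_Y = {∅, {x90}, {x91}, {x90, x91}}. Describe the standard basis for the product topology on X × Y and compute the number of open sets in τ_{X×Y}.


Basis B = {∅ × ∅, {37} × {x90}, {37} × {x91}, {38} × {x90}, {38} × {x91}, {37} × {x90, x91}, {37, 38} × {x90}, {37, 38} × {x91}, {38} × {x90, x91}, {38, 39} × {x90}, {38, 39} × {x91}, {37, 38, 39} × {x90}, {37, 38, 39} × {x91}, {37, 38} × {x90, x91}, {38, 39} × {x90, x91}, {37, 38, 39} × {x90, x91}}; |τ_{X×Y}| = 36.

Enumerate products U × V with U ∈ τ_X, V ∈ τ_Y (deduplicated):
  ∅ × ∅ = {} (∅)
  {37} × {x90} = {(37,x90)}
  {37} × {x91} = {(37,x91)}
  {38} × {x90} = {(38,x90)}
  {38} × {x91} = {(38,x91)}
  {37} × {x90, x91} = {(37,x90), (37,x91)}
  {37, 38} × {x90} = {(37,x90), (38,x90)}
  {37, 38} × {x91} = {(37,x91), (38,x91)}
  {38} × {x90, x91} = {(38,x90), (38,x91)}
  {38, 39} × {x90} = {(38,x90), (39,x90)}
  {38, 39} × {x91} = {(38,x91), (39,x91)}
  {37, 38, 39} × {x90} = {(37,x90), (38,x90), (39,x90)}
  {37, 38, 39} × {x91} = {(37,x91), (38,x91), (39,x91)}
  {37, 38} × {x90, x91} = {(37,x90), (37,x91), (38,x90), (38,x91)}
  {38, 39} × {x90, x91} = {(38,x90), (38,x91), (39,x90), (39,x91)}
  {37, 38, 39} × {x90, x91} = {(37,x90), (37,x91), (38,x90), (38,x91), (39,x90), (39,x91)}
These 16 distinct sets form the basis B.
Close under arbitrary unions to get τ_{X×Y}; counting gives |τ_{X×Y}| = 36.


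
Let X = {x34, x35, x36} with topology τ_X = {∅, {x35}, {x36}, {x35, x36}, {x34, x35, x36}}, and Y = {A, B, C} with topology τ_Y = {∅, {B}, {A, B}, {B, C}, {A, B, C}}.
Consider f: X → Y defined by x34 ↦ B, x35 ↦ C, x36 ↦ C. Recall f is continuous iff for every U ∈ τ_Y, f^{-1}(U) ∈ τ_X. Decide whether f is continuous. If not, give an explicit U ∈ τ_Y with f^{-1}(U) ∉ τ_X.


f is NOT continuous.

Compute f^{-1}(U) for each U ∈ τ_Y:
  U = ∅: f^{-1}(U) = ∅ ∈ τ_X ✓.
  U = {B}: f^{-1}(U) = {x34} ∉ τ_X ✗.
  U = {A, B}: f^{-1}(U) = {x34} ∉ τ_X ✗.
  U = {B, C}: f^{-1}(U) = {x34, x35, x36} ∈ τ_X ✓.
  U = {A, B, C}: f^{-1}(U) = {x34, x35, x36} ∈ τ_X ✓.
Found U = {B} with f^{-1}(U) = {x34} not in τ_X. Therefore f is NOT continuous.


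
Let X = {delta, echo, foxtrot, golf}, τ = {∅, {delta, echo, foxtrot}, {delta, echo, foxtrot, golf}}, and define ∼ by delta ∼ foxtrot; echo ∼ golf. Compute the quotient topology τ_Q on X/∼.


X/∼ = {[delta=foxtrot], [echo=golf]}; |τ_Q| = 2.

Equivalence classes: [delta=foxtrot], [echo=golf].
Quotient map π: X → X/∼ sends delta ↦ [delta=foxtrot], echo ↦ [echo=golf], foxtrot ↦ [delta=foxtrot], golf ↦ [echo=golf].
For each subset V ⊆ X/∼, compute π^{-1}(V) ⊆ X and check whether π^{-1}(V) ∈ τ. V is open in τ_Q iff π^{-1}(V) ∈ τ.
  V = {}: π^{-1}(V) = ∅ ∈ τ ✓.
  V = {[delta=foxtrot]}: π^{-1}(V) = {delta, foxtrot} ∉ τ ✗.
  V = {[echo=golf]}: π^{-1}(V) = {echo, golf} ∉ τ ✗.
  V = {[delta=foxtrot], [echo=golf]}: π^{-1}(V) = {delta, echo, foxtrot, golf} ∈ τ ✓.
Open sets in the quotient: τ_Q = {{}, {[delta=foxtrot], [echo=golf]}} (2 elements).


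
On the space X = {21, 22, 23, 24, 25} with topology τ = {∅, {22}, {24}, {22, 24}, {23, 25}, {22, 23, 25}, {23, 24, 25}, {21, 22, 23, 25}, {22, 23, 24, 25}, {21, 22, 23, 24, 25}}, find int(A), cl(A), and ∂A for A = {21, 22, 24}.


int(A) = {22, 24}, cl(A) = {21, 22, 24}, ∂A = {21}.

Closed sets in (X, τ) are complements of opens:
  closed(X, τ) = {∅, {21}, {24}, {21, 22}, {21, 24}, {21, 22, 24}, {21, 23, 25}, {21, 22, 23, 25}, {21, 23, 24, 25}, {21, 22, 23, 24, 25}}.
int(A) = ⋃ {U ∈ τ : U ⊆ A}. Opens contained in A: ∅, {22}, {24}, {22, 24}.
Taking the union of these: int(A) = {22, 24}.
cl(A) = ⋂ {C closed : A ⊆ C}. Closed sets containing A: {21, 22, 24}, {21, 22, 23, 24, 25}.
Intersecting these: cl(A) = {21, 22, 24}.
∂A = cl(A) ∖ int(A) = {21, 22, 24} ∖ {22, 24} = {21}.


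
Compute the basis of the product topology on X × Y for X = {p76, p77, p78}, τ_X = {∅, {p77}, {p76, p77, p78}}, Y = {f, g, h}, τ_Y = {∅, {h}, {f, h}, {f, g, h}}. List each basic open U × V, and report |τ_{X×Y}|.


Basis B = {∅ × ∅, {p77} × {h}, {p77} × {f, h}, {p76, p77, p78} × {h}, {p77} × {f, g, h}, {p76, p77, p78} × {f, h}, {p76, p77, p78} × {f, g, h}}; |τ_{X×Y}| = 10.

Enumerate products U × V with U ∈ τ_X, V ∈ τ_Y (deduplicated):
  ∅ × ∅ = {} (∅)
  {p77} × {h} = {(p77,h)}
  {p77} × {f, h} = {(p77,f), (p77,h)}
  {p76, p77, p78} × {h} = {(p76,h), (p77,h), (p78,h)}
  {p77} × {f, g, h} = {(p77,f), (p77,g), (p77,h)}
  {p76, p77, p78} × {f, h} = {(p76,f), (p76,h), (p77,f), (p77,h), (p78,f), (p78,h)}
  {p76, p77, p78} × {f, g, h} = {(p76,f), (p76,g), (p76,h), (p77,f), (p77,g), (p77,h), (p78,f), (p78,g), (p78,h)}
These 7 distinct sets form the basis B.
Close under arbitrary unions to get τ_{X×Y}; counting gives |τ_{X×Y}| = 10.


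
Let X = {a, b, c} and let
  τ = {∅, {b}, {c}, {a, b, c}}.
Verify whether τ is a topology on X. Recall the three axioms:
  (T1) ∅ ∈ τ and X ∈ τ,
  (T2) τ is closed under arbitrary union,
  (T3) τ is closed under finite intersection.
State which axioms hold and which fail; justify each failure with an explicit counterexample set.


τ is NOT a topology on X.

Axiom (T1): ∅ ∈ τ? Yes; X ∈ τ? Yes.
Axiom (T2/T3): check pairwise unions and intersections of members of τ.
Counterexample for (T2): {b} ∪ {c} = {b, c} ∉ τ. Therefore τ is NOT a topology.


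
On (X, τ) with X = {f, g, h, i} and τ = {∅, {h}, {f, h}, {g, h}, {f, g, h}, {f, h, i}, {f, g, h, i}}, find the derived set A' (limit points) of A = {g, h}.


A' = {f, g, i}

For each x ∈ X, list the open sets U ∈ τ with x ∈ U, then check whether U ∩ (A ∖ {x}) ≠ ∅ for every such U.
  x = f: opens ∋ x are {f, h}, {f, g, h}, {f, h, i}, {f, g, h, i}; each meets A ∖ {f}, so x IS a limit point.
  x = g: opens ∋ x are {g, h}, {f, g, h}, {f, g, h, i}; each meets A ∖ {g}, so x IS a limit point.
  x = h: open {h} ∋ x has {h} ∩ (A ∖ {h}) = ∅, so x is NOT a limit point.
  x = i: opens ∋ x are {f, h, i}, {f, g, h, i}; each meets A ∖ {i}, so x IS a limit point.
Collecting: A' = {f, g, i}.


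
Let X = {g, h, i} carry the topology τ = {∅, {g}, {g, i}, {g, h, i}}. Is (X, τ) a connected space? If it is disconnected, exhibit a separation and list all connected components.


(X, τ) is connected.

Find clopen sets (U ∈ τ with X ∖ U ∈ τ):
  U = ∅, X ∖ U = {g, h, i} — both open, so U is clopen.
  U = {g, h, i}, X ∖ U = ∅ — both open, so U is clopen.
Only trivial clopens (∅ and X) exist, so (X, τ) is connected.
Compute connected components by grouping points that agree on all clopens:
  component: {g, h, i}


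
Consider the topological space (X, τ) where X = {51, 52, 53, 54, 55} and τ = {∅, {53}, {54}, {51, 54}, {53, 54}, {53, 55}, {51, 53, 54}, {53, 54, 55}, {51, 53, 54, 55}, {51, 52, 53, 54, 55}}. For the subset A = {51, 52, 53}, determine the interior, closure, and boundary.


int(A) = {53}, cl(A) = {51, 52, 53, 55}, ∂A = {51, 52, 55}.

Closed sets in (X, τ) are complements of opens:
  closed(X, τ) = {∅, {52}, {51, 52}, {52, 55}, {51, 52, 54}, {51, 52, 55}, {52, 53, 55}, {51, 52, 53, 55}, {51, 52, 54, 55}, {51, 52, 53, 54, 55}}.
int(A) = ⋃ {U ∈ τ : U ⊆ A}. Opens contained in A: ∅, {53}.
Taking the union of these: int(A) = {53}.
cl(A) = ⋂ {C closed : A ⊆ C}. Closed sets containing A: {51, 52, 53, 55}, {51, 52, 53, 54, 55}.
Intersecting these: cl(A) = {51, 52, 53, 55}.
∂A = cl(A) ∖ int(A) = {51, 52, 53, 55} ∖ {53} = {51, 52, 55}.


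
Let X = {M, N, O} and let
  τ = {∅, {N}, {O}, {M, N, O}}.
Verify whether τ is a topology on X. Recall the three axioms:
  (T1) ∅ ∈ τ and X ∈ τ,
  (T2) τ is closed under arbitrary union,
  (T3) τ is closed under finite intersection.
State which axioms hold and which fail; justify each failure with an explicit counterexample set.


τ is NOT a topology on X.

Axiom (T1): ∅ ∈ τ? Yes; X ∈ τ? Yes.
Axiom (T2/T3): check pairwise unions and intersections of members of τ.
Counterexample for (T2): {N} ∪ {O} = {N, O} ∉ τ. Therefore τ is NOT a topology.


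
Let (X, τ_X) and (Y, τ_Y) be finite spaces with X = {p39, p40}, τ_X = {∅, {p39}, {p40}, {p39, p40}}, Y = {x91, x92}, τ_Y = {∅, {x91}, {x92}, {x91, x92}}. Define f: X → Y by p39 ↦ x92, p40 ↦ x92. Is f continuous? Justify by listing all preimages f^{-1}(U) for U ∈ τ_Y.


f IS continuous.

Compute f^{-1}(U) for each U ∈ τ_Y:
  U = ∅: f^{-1}(U) = ∅ ∈ τ_X ✓.
  U = {x91}: f^{-1}(U) = ∅ ∈ τ_X ✓.
  U = {x92}: f^{-1}(U) = {p39, p40} ∈ τ_X ✓.
  U = {x91, x92}: f^{-1}(U) = {p39, p40} ∈ τ_X ✓.
Every preimage lies in τ_X, so f IS continuous.


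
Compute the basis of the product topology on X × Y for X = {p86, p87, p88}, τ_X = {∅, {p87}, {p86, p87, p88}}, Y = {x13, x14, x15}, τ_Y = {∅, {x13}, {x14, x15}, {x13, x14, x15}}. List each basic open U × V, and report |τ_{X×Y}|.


Basis B = {∅ × ∅, {p87} × {x13}, {p87} × {x14, x15}, {p86, p87, p88} × {x13}, {p87} × {x13, x14, x15}, {p86, p87, p88} × {x14, x15}, {p86, p87, p88} × {x13, x14, x15}}; |τ_{X×Y}| = 9.

Enumerate products U × V with U ∈ τ_X, V ∈ τ_Y (deduplicated):
  ∅ × ∅ = {} (∅)
  {p87} × {x13} = {(p87,x13)}
  {p87} × {x14, x15} = {(p87,x14), (p87,x15)}
  {p86, p87, p88} × {x13} = {(p86,x13), (p87,x13), (p88,x13)}
  {p87} × {x13, x14, x15} = {(p87,x13), (p87,x14), (p87,x15)}
  {p86, p87, p88} × {x14, x15} = {(p86,x14), (p86,x15), (p87,x14), (p87,x15), (p88,x14), (p88,x15)}
  {p86, p87, p88} × {x13, x14, x15} = {(p86,x13), (p86,x14), (p86,x15), (p87,x13), (p87,x14), (p87,x15), (p88,x13), (p88,x14), (p88,x15)}
These 7 distinct sets form the basis B.
Close under arbitrary unions to get τ_{X×Y}; counting gives |τ_{X×Y}| = 9.


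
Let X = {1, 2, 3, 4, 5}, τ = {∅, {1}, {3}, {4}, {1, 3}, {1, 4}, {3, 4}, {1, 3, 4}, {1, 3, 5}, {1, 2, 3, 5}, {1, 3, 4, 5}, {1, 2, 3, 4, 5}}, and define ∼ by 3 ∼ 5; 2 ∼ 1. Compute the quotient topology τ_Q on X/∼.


X/∼ = {[1=2], [3=5], [4]}; |τ_Q| = 4.

Equivalence classes: [1=2], [3=5], [4].
Quotient map π: X → X/∼ sends 1 ↦ [1=2], 2 ↦ [1=2], 3 ↦ [3=5], 4 ↦ [4], 5 ↦ [3=5].
For each subset V ⊆ X/∼, compute π^{-1}(V) ⊆ X and check whether π^{-1}(V) ∈ τ. V is open in τ_Q iff π^{-1}(V) ∈ τ.
  V = {}: π^{-1}(V) = ∅ ∈ τ ✓.
  V = {[1=2]}: π^{-1}(V) = {1, 2} ∉ τ ✗.
  V = {[3=5]}: π^{-1}(V) = {3, 5} ∉ τ ✗.
  V = {[1=2], [3=5]}: π^{-1}(V) = {1, 2, 3, 5} ∈ τ ✓.
  V = {[4]}: π^{-1}(V) = {4} ∈ τ ✓.
  V = {[1=2], [4]}: π^{-1}(V) = {1, 2, 4} ∉ τ ✗.
  V = {[3=5], [4]}: π^{-1}(V) = {3, 4, 5} ∉ τ ✗.
  V = {[1=2], [3=5], [4]}: π^{-1}(V) = {1, 2, 3, 4, 5} ∈ τ ✓.
Open sets in the quotient: τ_Q = {{}, {[1=2], [3=5]}, {[4]}, {[1=2], [3=5], [4]}} (4 elements).


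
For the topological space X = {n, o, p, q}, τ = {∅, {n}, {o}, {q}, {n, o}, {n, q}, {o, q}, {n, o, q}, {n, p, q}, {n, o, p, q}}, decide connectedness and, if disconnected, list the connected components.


(X, τ) is disconnected; components = [{o}, {n, p, q}].

Find clopen sets (U ∈ τ with X ∖ U ∈ τ):
  U = ∅, X ∖ U = {n, o, p, q} — both open, so U is clopen.
  U = {o}, X ∖ U = {n, p, q} — both open, so U is clopen.
  U = {n, p, q}, X ∖ U = {o} — both open, so U is clopen.
  U = {n, o, p, q}, X ∖ U = ∅ — both open, so U is clopen.
Nontrivial clopen(s) exist: e.g. {n, p, q}. So (X, τ) is disconnected.
Compute connected components by grouping points that agree on all clopens:
  component: {o}
  component: {n, p, q}


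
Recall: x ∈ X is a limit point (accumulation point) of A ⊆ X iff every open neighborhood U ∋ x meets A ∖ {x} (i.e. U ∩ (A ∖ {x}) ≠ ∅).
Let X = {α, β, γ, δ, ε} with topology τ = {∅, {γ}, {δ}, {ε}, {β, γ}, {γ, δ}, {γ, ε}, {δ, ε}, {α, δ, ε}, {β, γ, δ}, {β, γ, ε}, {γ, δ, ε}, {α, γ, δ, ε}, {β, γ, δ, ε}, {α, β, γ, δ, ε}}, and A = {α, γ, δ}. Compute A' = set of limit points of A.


A' = {α, β}

For each x ∈ X, list the open sets U ∈ τ with x ∈ U, then check whether U ∩ (A ∖ {x}) ≠ ∅ for every such U.
  x = α: opens ∋ x are {α, δ, ε}, {α, γ, δ, ε}, {α, β, γ, δ, ε}; each meets A ∖ {α}, so x IS a limit point.
  x = β: opens ∋ x are {β, γ}, {β, γ, δ}, {β, γ, ε}, {β, γ, δ, ε}, {α, β, γ, δ, ε}; each meets A ∖ {β}, so x IS a limit point.
  x = γ: open {γ} ∋ x has {γ} ∩ (A ∖ {γ}) = ∅, so x is NOT a limit point.
  x = δ: open {δ} ∋ x has {δ} ∩ (A ∖ {δ}) = ∅, so x is NOT a limit point.
  x = ε: open {ε} ∋ x has {ε} ∩ (A ∖ {ε}) = ∅, so x is NOT a limit point.
Collecting: A' = {α, β}.


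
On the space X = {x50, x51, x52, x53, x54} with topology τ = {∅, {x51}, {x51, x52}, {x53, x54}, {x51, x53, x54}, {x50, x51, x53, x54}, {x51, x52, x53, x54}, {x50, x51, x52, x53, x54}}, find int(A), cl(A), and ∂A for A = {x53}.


int(A) = ∅, cl(A) = {x50, x53, x54}, ∂A = {x50, x53, x54}.

Closed sets in (X, τ) are complements of opens:
  closed(X, τ) = {∅, {x50}, {x52}, {x50, x52}, {x50, x51, x52}, {x50, x53, x54}, {x50, x52, x53, x54}, {x50, x51, x52, x53, x54}}.
int(A) = ⋃ {U ∈ τ : U ⊆ A}. Opens contained in A: ∅.
Taking the union of these: int(A) = ∅.
cl(A) = ⋂ {C closed : A ⊆ C}. Closed sets containing A: {x50, x53, x54}, {x50, x52, x53, x54}, {x50, x51, x52, x53, x54}.
Intersecting these: cl(A) = {x50, x53, x54}.
∂A = cl(A) ∖ int(A) = {x50, x53, x54} ∖ ∅ = {x50, x53, x54}.


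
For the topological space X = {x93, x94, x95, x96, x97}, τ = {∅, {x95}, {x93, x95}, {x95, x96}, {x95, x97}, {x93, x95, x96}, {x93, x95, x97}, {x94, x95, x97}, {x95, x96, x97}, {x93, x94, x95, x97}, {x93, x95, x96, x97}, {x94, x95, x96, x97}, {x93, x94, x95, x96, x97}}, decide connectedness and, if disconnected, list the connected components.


(X, τ) is connected.

Find clopen sets (U ∈ τ with X ∖ U ∈ τ):
  U = ∅, X ∖ U = {x93, x94, x95, x96, x97} — both open, so U is clopen.
  U = {x93, x94, x95, x96, x97}, X ∖ U = ∅ — both open, so U is clopen.
Only trivial clopens (∅ and X) exist, so (X, τ) is connected.
Compute connected components by grouping points that agree on all clopens:
  component: {x93, x94, x95, x96, x97}


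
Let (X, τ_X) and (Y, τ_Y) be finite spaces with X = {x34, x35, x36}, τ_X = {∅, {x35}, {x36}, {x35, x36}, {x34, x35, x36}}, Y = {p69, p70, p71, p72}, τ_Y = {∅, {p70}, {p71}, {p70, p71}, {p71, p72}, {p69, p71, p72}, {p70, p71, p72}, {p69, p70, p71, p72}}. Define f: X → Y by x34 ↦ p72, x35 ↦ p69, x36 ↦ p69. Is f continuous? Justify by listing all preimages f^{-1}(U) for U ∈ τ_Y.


f is NOT continuous.

Compute f^{-1}(U) for each U ∈ τ_Y:
  U = ∅: f^{-1}(U) = ∅ ∈ τ_X ✓.
  U = {p70}: f^{-1}(U) = ∅ ∈ τ_X ✓.
  U = {p71}: f^{-1}(U) = ∅ ∈ τ_X ✓.
  U = {p70, p71}: f^{-1}(U) = ∅ ∈ τ_X ✓.
  U = {p71, p72}: f^{-1}(U) = {x34} ∉ τ_X ✗.
  U = {p69, p71, p72}: f^{-1}(U) = {x34, x35, x36} ∈ τ_X ✓.
  U = {p70, p71, p72}: f^{-1}(U) = {x34} ∉ τ_X ✗.
  U = {p69, p70, p71, p72}: f^{-1}(U) = {x34, x35, x36} ∈ τ_X ✓.
Found U = {p71, p72} with f^{-1}(U) = {x34} not in τ_X. Therefore f is NOT continuous.
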